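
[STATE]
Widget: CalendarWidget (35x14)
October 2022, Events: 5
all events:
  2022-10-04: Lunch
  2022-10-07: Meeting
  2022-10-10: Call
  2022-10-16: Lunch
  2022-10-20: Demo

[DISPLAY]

            October 2022           
Mo Tu We Th Fr Sa Su               
                1  2               
 3  4*  5  6  7*  8  9             
10* 11 12 13 14 15 16*             
17 18 19 20* 21 22 23              
24 25 26 27 28 29 30               
31                                 
                                   
                                   
                                   
                                   
                                   
                                   


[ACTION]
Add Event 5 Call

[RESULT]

            October 2022           
Mo Tu We Th Fr Sa Su               
                1  2               
 3  4*  5*  6  7*  8  9            
10* 11 12 13 14 15 16*             
17 18 19 20* 21 22 23              
24 25 26 27 28 29 30               
31                                 
                                   
                                   
                                   
                                   
                                   
                                   


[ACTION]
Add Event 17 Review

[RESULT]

            October 2022           
Mo Tu We Th Fr Sa Su               
                1  2               
 3  4*  5*  6  7*  8  9            
10* 11 12 13 14 15 16*             
17* 18 19 20* 21 22 23             
24 25 26 27 28 29 30               
31                                 
                                   
                                   
                                   
                                   
                                   
                                   


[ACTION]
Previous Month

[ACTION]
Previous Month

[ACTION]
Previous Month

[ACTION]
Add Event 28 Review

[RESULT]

             July 2022             
Mo Tu We Th Fr Sa Su               
             1  2  3               
 4  5  6  7  8  9 10               
11 12 13 14 15 16 17               
18 19 20 21 22 23 24               
25 26 27 28* 29 30 31              
                                   
                                   
                                   
                                   
                                   
                                   
                                   


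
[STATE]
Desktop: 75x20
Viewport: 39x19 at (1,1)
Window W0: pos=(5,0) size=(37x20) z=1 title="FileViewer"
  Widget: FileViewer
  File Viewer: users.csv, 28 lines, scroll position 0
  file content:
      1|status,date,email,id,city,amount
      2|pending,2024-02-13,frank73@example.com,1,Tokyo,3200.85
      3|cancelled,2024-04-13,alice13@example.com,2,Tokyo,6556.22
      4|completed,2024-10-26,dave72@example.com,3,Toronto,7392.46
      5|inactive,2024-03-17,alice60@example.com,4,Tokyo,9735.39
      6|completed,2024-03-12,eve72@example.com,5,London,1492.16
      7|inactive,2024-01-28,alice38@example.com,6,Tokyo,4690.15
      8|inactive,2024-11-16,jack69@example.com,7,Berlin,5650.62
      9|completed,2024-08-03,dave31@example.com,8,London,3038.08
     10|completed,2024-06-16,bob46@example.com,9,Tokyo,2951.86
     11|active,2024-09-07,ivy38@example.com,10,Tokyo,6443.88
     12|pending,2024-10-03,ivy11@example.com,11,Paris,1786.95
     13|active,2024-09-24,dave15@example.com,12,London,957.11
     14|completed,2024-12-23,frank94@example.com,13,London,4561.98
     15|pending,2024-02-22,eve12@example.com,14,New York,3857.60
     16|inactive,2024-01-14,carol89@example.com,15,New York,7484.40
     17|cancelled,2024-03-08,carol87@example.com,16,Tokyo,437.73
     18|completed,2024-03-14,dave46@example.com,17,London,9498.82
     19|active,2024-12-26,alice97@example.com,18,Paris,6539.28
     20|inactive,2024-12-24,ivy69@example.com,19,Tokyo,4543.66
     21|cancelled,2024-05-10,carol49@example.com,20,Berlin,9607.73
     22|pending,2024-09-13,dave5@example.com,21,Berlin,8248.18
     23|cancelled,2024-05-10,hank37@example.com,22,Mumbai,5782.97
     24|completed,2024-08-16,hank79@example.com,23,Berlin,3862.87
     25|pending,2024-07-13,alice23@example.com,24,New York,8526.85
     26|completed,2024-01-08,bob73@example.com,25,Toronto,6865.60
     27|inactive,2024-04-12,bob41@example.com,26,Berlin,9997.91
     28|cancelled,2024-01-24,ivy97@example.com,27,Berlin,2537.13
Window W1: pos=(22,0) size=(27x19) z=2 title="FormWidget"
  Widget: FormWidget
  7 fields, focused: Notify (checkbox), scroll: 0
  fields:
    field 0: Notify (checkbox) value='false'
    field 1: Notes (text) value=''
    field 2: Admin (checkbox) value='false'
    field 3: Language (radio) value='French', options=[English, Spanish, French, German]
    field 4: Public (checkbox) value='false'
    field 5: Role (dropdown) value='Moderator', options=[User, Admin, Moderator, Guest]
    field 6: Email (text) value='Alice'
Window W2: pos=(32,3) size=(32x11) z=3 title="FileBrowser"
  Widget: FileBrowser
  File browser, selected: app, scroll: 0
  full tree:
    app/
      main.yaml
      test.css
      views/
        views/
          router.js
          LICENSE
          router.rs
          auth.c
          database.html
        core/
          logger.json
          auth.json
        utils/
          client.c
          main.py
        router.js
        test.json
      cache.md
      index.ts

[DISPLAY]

    ┃ FileViewer     ┃ FormWidget      
    ┠────────────────┠─────────────────
    ┃status,date,emai┃> Notify:┏━━━━━━━
    ┃pending,2024-02-┃  Notes: ┃ FileBr
    ┃cancelled,2024-0┃  Admin: ┠───────
    ┃completed,2024-1┃  Languag┃> [-] a
    ┃inactive,2024-03┃  Public:┃    mai
    ┃completed,2024-0┃  Role:  ┃    tes
    ┃inactive,2024-01┃  Email: ┃    [+]
    ┃inactive,2024-11┃         ┃    cac
    ┃completed,2024-0┃         ┃    ind
    ┃completed,2024-0┃         ┃       
    ┃active,2024-09-0┃         ┗━━━━━━━
    ┃pending,2024-10-┃                 
    ┃active,2024-09-2┃                 
    ┃completed,2024-1┃                 
    ┃pending,2024-02-┃                 
    ┃inactive,2024-01┗━━━━━━━━━━━━━━━━━
    ┗━━━━━━━━━━━━━━━━━━━━━━━━━━━━━━━━━━


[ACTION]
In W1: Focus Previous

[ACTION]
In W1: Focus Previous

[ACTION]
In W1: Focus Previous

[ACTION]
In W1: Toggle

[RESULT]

    ┃ FileViewer     ┃ FormWidget      
    ┠────────────────┠─────────────────
    ┃status,date,emai┃  Notify:┏━━━━━━━
    ┃pending,2024-02-┃  Notes: ┃ FileBr
    ┃cancelled,2024-0┃  Admin: ┠───────
    ┃completed,2024-1┃  Languag┃> [-] a
    ┃inactive,2024-03┃> Public:┃    mai
    ┃completed,2024-0┃  Role:  ┃    tes
    ┃inactive,2024-01┃  Email: ┃    [+]
    ┃inactive,2024-11┃         ┃    cac
    ┃completed,2024-0┃         ┃    ind
    ┃completed,2024-0┃         ┃       
    ┃active,2024-09-0┃         ┗━━━━━━━
    ┃pending,2024-10-┃                 
    ┃active,2024-09-2┃                 
    ┃completed,2024-1┃                 
    ┃pending,2024-02-┃                 
    ┃inactive,2024-01┗━━━━━━━━━━━━━━━━━
    ┗━━━━━━━━━━━━━━━━━━━━━━━━━━━━━━━━━━


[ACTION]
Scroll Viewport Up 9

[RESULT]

    ┏━━━━━━━━━━━━━━━━┏━━━━━━━━━━━━━━━━━
    ┃ FileViewer     ┃ FormWidget      
    ┠────────────────┠─────────────────
    ┃status,date,emai┃  Notify:┏━━━━━━━
    ┃pending,2024-02-┃  Notes: ┃ FileBr
    ┃cancelled,2024-0┃  Admin: ┠───────
    ┃completed,2024-1┃  Languag┃> [-] a
    ┃inactive,2024-03┃> Public:┃    mai
    ┃completed,2024-0┃  Role:  ┃    tes
    ┃inactive,2024-01┃  Email: ┃    [+]
    ┃inactive,2024-11┃         ┃    cac
    ┃completed,2024-0┃         ┃    ind
    ┃completed,2024-0┃         ┃       
    ┃active,2024-09-0┃         ┗━━━━━━━
    ┃pending,2024-10-┃                 
    ┃active,2024-09-2┃                 
    ┃completed,2024-1┃                 
    ┃pending,2024-02-┃                 
    ┃inactive,2024-01┗━━━━━━━━━━━━━━━━━


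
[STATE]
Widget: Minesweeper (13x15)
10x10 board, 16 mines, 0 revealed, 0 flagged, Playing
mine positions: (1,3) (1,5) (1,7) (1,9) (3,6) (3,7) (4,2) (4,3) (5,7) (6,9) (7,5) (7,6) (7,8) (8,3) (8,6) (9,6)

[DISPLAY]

■■■■■■■■■■   
■■■■■■■■■■   
■■■■■■■■■■   
■■■■■■■■■■   
■■■■■■■■■■   
■■■■■■■■■■   
■■■■■■■■■■   
■■■■■■■■■■   
■■■■■■■■■■   
■■■■■■■■■■   
             
             
             
             
             


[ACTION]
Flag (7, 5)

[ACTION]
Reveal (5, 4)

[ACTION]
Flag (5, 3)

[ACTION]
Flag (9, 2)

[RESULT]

■■■■■■■■■■   
■■■■■■■■■■   
■■■■■■■■■■   
■■■■■■■■■■   
■■■■■■■■■■   
■■■⚑1■■■■■   
■■■■■■■■■■   
■■■■■⚑■■■■   
■■■■■■■■■■   
■■⚑■■■■■■■   
             
             
             
             
             


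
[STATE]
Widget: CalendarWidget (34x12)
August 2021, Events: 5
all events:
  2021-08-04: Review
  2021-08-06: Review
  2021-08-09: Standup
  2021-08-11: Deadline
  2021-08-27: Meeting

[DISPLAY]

           August 2021            
Mo Tu We Th Fr Sa Su              
                   1              
 2  3  4*  5  6*  7  8            
 9* 10 11* 12 13 14 15            
16 17 18 19 20 21 22              
23 24 25 26 27* 28 29             
30 31                             
                                  
                                  
                                  
                                  


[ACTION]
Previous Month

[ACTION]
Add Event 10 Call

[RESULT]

            July 2021             
Mo Tu We Th Fr Sa Su              
          1  2  3  4              
 5  6  7  8  9 10* 11             
12 13 14 15 16 17 18              
19 20 21 22 23 24 25              
26 27 28 29 30 31                 
                                  
                                  
                                  
                                  
                                  


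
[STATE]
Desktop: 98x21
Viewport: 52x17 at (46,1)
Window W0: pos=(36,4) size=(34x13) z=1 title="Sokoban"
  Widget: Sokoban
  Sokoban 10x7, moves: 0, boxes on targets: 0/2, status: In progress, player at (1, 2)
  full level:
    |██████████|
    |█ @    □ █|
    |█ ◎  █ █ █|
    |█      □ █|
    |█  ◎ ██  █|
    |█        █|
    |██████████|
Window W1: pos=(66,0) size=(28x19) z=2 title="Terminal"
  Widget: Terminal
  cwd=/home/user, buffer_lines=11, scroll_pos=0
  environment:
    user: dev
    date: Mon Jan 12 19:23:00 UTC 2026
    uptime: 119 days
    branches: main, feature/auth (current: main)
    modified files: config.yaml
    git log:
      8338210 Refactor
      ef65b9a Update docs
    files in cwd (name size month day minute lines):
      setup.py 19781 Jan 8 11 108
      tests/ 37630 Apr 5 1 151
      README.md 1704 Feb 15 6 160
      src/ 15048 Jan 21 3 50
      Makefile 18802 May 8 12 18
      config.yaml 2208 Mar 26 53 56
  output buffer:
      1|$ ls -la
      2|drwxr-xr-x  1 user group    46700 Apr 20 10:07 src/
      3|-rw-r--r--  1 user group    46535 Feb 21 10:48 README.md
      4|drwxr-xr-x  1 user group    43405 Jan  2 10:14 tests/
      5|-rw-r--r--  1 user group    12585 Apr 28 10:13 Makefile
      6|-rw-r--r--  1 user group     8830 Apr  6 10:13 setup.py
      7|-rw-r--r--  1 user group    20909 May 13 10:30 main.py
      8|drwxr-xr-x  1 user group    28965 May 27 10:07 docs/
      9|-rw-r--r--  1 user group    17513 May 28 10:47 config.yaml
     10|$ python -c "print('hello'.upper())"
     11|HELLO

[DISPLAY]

                    ┃ Terminal                 ┃    
                    ┠──────────────────────────┨    
                    ┃$ ls -la                  ┃    
━━━━━━━━━━━━━━━━━━━━┃drwxr-xr-x  1 user group  ┃    
                    ┃-rw-r--r--  1 user group  ┃    
────────────────────┃drwxr-xr-x  1 user group  ┃    
█                   ┃-rw-r--r--  1 user group  ┃    
█                   ┃-rw-r--r--  1 user group  ┃    
█                   ┃-rw-r--r--  1 user group  ┃    
█                   ┃drwxr-xr-x  1 user group  ┃    
█                   ┃-rw-r--r--  1 user group  ┃    
█                   ┃$ python -c "print('hello'┃    
█                   ┃HELLO                     ┃    
 0/2                ┃$ █                       ┃    
                    ┃                          ┃    
━━━━━━━━━━━━━━━━━━━━┃                          ┃    
                    ┃                          ┃    


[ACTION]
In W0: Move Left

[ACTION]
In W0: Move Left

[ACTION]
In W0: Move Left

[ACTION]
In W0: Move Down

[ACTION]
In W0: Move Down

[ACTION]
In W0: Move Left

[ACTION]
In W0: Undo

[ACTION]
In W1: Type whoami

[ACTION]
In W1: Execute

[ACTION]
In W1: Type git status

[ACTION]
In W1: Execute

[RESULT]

                    ┃ Terminal                 ┃    
                    ┠──────────────────────────┨    
                    ┃-rw-r--r--  1 user group  ┃    
━━━━━━━━━━━━━━━━━━━━┃-rw-r--r--  1 user group  ┃    
                    ┃-rw-r--r--  1 user group  ┃    
────────────────────┃drwxr-xr-x  1 user group  ┃    
█                   ┃-rw-r--r--  1 user group  ┃    
█                   ┃$ python -c "print('hello'┃    
█                   ┃HELLO                     ┃    
█                   ┃$ whoami                  ┃    
█                   ┃dev                       ┃    
█                   ┃$ git status              ┃    
█                   ┃On branch main            ┃    
 0/2                ┃Changes not staged for com┃    
                    ┃                          ┃    
━━━━━━━━━━━━━━━━━━━━┃        modified:   config┃    
                    ┃$ █                       ┃    


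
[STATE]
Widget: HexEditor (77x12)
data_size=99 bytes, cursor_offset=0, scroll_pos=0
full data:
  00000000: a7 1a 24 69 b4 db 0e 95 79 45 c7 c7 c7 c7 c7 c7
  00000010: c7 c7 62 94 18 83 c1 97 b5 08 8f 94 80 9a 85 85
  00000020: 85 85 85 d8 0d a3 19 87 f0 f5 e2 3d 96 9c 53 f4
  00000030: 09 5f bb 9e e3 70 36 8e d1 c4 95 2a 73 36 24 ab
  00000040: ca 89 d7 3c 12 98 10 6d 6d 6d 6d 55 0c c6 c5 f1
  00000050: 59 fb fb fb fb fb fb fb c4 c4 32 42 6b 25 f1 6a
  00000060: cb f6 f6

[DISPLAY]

00000000  A7 1a 24 69 b4 db 0e 95  79 45 c7 c7 c7 c7 c7 c7  |..$i....yE......
00000010  c7 c7 62 94 18 83 c1 97  b5 08 8f 94 80 9a 85 85  |..b.............
00000020  85 85 85 d8 0d a3 19 87  f0 f5 e2 3d 96 9c 53 f4  |...........=..S.
00000030  09 5f bb 9e e3 70 36 8e  d1 c4 95 2a 73 36 24 ab  |._...p6....*s6$.
00000040  ca 89 d7 3c 12 98 10 6d  6d 6d 6d 55 0c c6 c5 f1  |...<...mmmmU....
00000050  59 fb fb fb fb fb fb fb  c4 c4 32 42 6b 25 f1 6a  |Y.........2Bk%.j
00000060  cb f6 f6                                          |...             
                                                                             
                                                                             
                                                                             
                                                                             
                                                                             


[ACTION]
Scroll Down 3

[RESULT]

00000030  09 5f bb 9e e3 70 36 8e  d1 c4 95 2a 73 36 24 ab  |._...p6....*s6$.
00000040  ca 89 d7 3c 12 98 10 6d  6d 6d 6d 55 0c c6 c5 f1  |...<...mmmmU....
00000050  59 fb fb fb fb fb fb fb  c4 c4 32 42 6b 25 f1 6a  |Y.........2Bk%.j
00000060  cb f6 f6                                          |...             
                                                                             
                                                                             
                                                                             
                                                                             
                                                                             
                                                                             
                                                                             
                                                                             


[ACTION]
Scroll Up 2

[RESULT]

00000010  c7 c7 62 94 18 83 c1 97  b5 08 8f 94 80 9a 85 85  |..b.............
00000020  85 85 85 d8 0d a3 19 87  f0 f5 e2 3d 96 9c 53 f4  |...........=..S.
00000030  09 5f bb 9e e3 70 36 8e  d1 c4 95 2a 73 36 24 ab  |._...p6....*s6$.
00000040  ca 89 d7 3c 12 98 10 6d  6d 6d 6d 55 0c c6 c5 f1  |...<...mmmmU....
00000050  59 fb fb fb fb fb fb fb  c4 c4 32 42 6b 25 f1 6a  |Y.........2Bk%.j
00000060  cb f6 f6                                          |...             
                                                                             
                                                                             
                                                                             
                                                                             
                                                                             
                                                                             


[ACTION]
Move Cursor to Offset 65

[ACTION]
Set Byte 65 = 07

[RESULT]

00000010  c7 c7 62 94 18 83 c1 97  b5 08 8f 94 80 9a 85 85  |..b.............
00000020  85 85 85 d8 0d a3 19 87  f0 f5 e2 3d 96 9c 53 f4  |...........=..S.
00000030  09 5f bb 9e e3 70 36 8e  d1 c4 95 2a 73 36 24 ab  |._...p6....*s6$.
00000040  ca 07 d7 3c 12 98 10 6d  6d 6d 6d 55 0c c6 c5 f1  |...<...mmmmU....
00000050  59 fb fb fb fb fb fb fb  c4 c4 32 42 6b 25 f1 6a  |Y.........2Bk%.j
00000060  cb f6 f6                                          |...             
                                                                             
                                                                             
                                                                             
                                                                             
                                                                             
                                                                             


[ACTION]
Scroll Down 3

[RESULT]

00000040  ca 07 d7 3c 12 98 10 6d  6d 6d 6d 55 0c c6 c5 f1  |...<...mmmmU....
00000050  59 fb fb fb fb fb fb fb  c4 c4 32 42 6b 25 f1 6a  |Y.........2Bk%.j
00000060  cb f6 f6                                          |...             
                                                                             
                                                                             
                                                                             
                                                                             
                                                                             
                                                                             
                                                                             
                                                                             
                                                                             


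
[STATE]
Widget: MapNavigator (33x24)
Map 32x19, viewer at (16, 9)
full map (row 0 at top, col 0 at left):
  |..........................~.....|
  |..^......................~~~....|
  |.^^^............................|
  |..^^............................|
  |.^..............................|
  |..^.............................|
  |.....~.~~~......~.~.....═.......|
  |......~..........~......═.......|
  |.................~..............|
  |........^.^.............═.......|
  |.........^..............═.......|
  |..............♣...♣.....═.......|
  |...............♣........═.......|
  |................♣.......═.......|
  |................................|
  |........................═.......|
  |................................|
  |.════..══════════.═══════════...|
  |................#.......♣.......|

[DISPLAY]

                                 
                                 
                                 
..........................~..... 
..^......................~~~.... 
.^^^............................ 
..^^............................ 
.^.............................. 
..^............................. 
.....~.~~~......~.~.....═....... 
......~..........~......═....... 
.................~.............. 
........^.^.....@.......═....... 
.........^..............═....... 
..............♣...♣.....═....... 
...............♣........═....... 
................♣.......═....... 
................................ 
........................═....... 
................................ 
.════..══════════.═══════════... 
................#.......♣....... 
                                 
                                 


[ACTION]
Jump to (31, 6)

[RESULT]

                                 
                                 
                                 
                                 
                                 
                                 
...........~.....                
..........~~~....                
.................                
.................                
.................                
.................                
.~.~.....═......@                
..~......═.......                
..~..............                
.........═.......                
.........═.......                
...♣.....═.......                
♣........═.......                
.♣.......═.......                
.................                
.........═.......                
.................                
══.═══════════...                


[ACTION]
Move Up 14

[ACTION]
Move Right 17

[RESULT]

                                 
                                 
                                 
                                 
                                 
                                 
                                 
                                 
                                 
                                 
                                 
                                 
...........~....@                
..........~~~....                
.................                
.................                
.................                
.................                
.~.~.....═.......                
..~......═.......                
..~..............                
.........═.......                
.........═.......                
...♣.....═.......                


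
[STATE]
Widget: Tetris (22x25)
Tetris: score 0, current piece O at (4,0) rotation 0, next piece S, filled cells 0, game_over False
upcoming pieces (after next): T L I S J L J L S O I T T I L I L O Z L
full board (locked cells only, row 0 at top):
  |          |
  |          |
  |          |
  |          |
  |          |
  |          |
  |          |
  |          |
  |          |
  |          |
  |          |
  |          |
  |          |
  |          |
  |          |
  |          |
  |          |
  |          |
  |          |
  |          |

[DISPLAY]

    ▓▓    │Next:      
    ▓▓    │ ░░        
          │░░         
          │           
          │           
          │           
          │Score:     
          │0          
          │           
          │           
          │           
          │           
          │           
          │           
          │           
          │           
          │           
          │           
          │           
          │           
          │           
          │           
          │           
          │           
          │           


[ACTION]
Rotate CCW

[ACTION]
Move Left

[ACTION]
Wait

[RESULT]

          │Next:      
   ▓▓     │ ░░        
   ▓▓     │░░         
          │           
          │           
          │           
          │Score:     
          │0          
          │           
          │           
          │           
          │           
          │           
          │           
          │           
          │           
          │           
          │           
          │           
          │           
          │           
          │           
          │           
          │           
          │           


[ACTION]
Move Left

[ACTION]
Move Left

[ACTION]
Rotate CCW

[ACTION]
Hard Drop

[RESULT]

    ░░    │Next:      
   ░░     │ ▒         
          │▒▒▒        
          │           
          │           
          │           
          │Score:     
          │0          
          │           
          │           
          │           
          │           
          │           
          │           
          │           
          │           
          │           
          │           
 ▓▓       │           
 ▓▓       │           
          │           
          │           
          │           
          │           
          │           


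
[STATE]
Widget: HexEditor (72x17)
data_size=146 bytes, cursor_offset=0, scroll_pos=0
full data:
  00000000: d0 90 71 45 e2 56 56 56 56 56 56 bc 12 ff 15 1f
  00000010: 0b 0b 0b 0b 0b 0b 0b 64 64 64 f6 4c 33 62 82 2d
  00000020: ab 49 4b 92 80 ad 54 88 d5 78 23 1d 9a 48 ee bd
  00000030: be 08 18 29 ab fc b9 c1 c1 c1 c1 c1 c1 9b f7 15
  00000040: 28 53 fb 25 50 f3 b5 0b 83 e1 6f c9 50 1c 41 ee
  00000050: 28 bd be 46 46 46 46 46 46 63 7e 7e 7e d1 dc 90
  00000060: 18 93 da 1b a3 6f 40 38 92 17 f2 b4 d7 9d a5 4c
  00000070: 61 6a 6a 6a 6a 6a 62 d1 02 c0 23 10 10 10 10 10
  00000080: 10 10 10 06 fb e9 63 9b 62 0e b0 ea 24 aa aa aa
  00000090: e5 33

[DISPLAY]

00000000  D0 90 71 45 e2 56 56 56  56 56 56 bc 12 ff 15 1f  |..qE.VVVVVV
00000010  0b 0b 0b 0b 0b 0b 0b 64  64 64 f6 4c 33 62 82 2d  |.......ddd.
00000020  ab 49 4b 92 80 ad 54 88  d5 78 23 1d 9a 48 ee bd  |.IK...T..x#
00000030  be 08 18 29 ab fc b9 c1  c1 c1 c1 c1 c1 9b f7 15  |...).......
00000040  28 53 fb 25 50 f3 b5 0b  83 e1 6f c9 50 1c 41 ee  |(S.%P.....o
00000050  28 bd be 46 46 46 46 46  46 63 7e 7e 7e d1 dc 90  |(..FFFFFFc~
00000060  18 93 da 1b a3 6f 40 38  92 17 f2 b4 d7 9d a5 4c  |.....o@8...
00000070  61 6a 6a 6a 6a 6a 62 d1  02 c0 23 10 10 10 10 10  |ajjjjjb...#
00000080  10 10 10 06 fb e9 63 9b  62 0e b0 ea 24 aa aa aa  |......c.b..
00000090  e5 33                                             |.3         
                                                                        
                                                                        
                                                                        
                                                                        
                                                                        
                                                                        
                                                                        


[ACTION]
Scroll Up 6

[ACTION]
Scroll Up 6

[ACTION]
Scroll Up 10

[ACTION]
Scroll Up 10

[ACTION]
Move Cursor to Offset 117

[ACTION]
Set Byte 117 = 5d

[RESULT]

00000000  d0 90 71 45 e2 56 56 56  56 56 56 bc 12 ff 15 1f  |..qE.VVVVVV
00000010  0b 0b 0b 0b 0b 0b 0b 64  64 64 f6 4c 33 62 82 2d  |.......ddd.
00000020  ab 49 4b 92 80 ad 54 88  d5 78 23 1d 9a 48 ee bd  |.IK...T..x#
00000030  be 08 18 29 ab fc b9 c1  c1 c1 c1 c1 c1 9b f7 15  |...).......
00000040  28 53 fb 25 50 f3 b5 0b  83 e1 6f c9 50 1c 41 ee  |(S.%P.....o
00000050  28 bd be 46 46 46 46 46  46 63 7e 7e 7e d1 dc 90  |(..FFFFFFc~
00000060  18 93 da 1b a3 6f 40 38  92 17 f2 b4 d7 9d a5 4c  |.....o@8...
00000070  61 6a 6a 6a 6a 5D 62 d1  02 c0 23 10 10 10 10 10  |ajjjj]b...#
00000080  10 10 10 06 fb e9 63 9b  62 0e b0 ea 24 aa aa aa  |......c.b..
00000090  e5 33                                             |.3         
                                                                        
                                                                        
                                                                        
                                                                        
                                                                        
                                                                        
                                                                        


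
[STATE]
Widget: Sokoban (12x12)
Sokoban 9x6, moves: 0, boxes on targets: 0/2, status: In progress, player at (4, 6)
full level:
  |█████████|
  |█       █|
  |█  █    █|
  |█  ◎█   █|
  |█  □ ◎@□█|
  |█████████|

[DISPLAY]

█████████   
█       █   
█  █    █   
█  ◎█   █   
█  □ ◎@□█   
█████████   
Moves: 0  0/
            
            
            
            
            


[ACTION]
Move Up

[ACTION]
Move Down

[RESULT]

█████████   
█       █   
█  █    █   
█  ◎█   █   
█  □ ◎@□█   
█████████   
Moves: 2  0/
            
            
            
            
            


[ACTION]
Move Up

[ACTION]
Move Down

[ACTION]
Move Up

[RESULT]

█████████   
█       █   
█  █    █   
█  ◎█ @ █   
█  □ ◎ □█   
█████████   
Moves: 5  0/
            
            
            
            
            


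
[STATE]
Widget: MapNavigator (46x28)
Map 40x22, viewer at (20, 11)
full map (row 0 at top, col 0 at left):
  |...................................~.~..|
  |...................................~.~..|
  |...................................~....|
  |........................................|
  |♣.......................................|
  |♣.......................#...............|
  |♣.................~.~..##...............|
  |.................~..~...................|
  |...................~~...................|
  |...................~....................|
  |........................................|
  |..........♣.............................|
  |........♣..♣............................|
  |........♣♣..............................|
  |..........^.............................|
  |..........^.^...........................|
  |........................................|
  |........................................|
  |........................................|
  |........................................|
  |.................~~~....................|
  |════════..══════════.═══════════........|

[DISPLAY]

                                              
                                              
                                              
   ...................................~.~..   
   ...................................~.~..   
   ...................................~....   
   ........................................   
   ♣.......................................   
   ♣.......................#...............   
   ♣.................~.~..##...............   
   .................~..~...................   
   ...................~~...................   
   ...................~....................   
   ........................................   
   ..........♣.........@...................   
   ........♣..♣............................   
   ........♣♣..............................   
   ..........^.............................   
   ..........^.^...........................   
   ........................................   
   ........................................   
   ........................................   
   ........................................   
   .................~~~....................   
   ════════..══════════.═══════════........   
                                              
                                              
                                              


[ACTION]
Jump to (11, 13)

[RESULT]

                                              
            ..................................
            ..................................
            ..................................
            ..................................
            ♣.................................
            ♣.......................#.........
            ♣.................~.~..##.........
            .................~..~.............
            ...................~~.............
            ...................~..............
            ..................................
            ..........♣.......................
            ........♣..♣......................
            ........♣♣.@......................
            ..........^.......................
            ..........^.^.....................
            ..................................
            ..................................
            ..................................
            ..................................
            .................~~~..............
            ════════..══════════.═══════════..
                                              
                                              
                                              
                                              
                                              


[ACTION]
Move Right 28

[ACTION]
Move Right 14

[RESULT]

                                              
...................~.~..                      
...................~.~..                      
...................~....                      
........................                      
........................                      
........#...............                      
..~.~..##...............                      
.~..~...................                      
...~~...................                      
...~....................                      
........................                      
........................                      
........................                      
.......................@                      
........................                      
........................                      
........................                      
........................                      
........................                      
........................                      
.~~~....................                      
════.═══════════........                      
                                              
                                              
                                              
                                              
                                              


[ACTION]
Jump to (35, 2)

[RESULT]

                                              
                                              
                                              
                                              
                                              
                                              
                                              
                                              
                                              
                                              
                                              
                                              
.......................~.~..                  
.......................~.~..                  
.......................@....                  
............................                  
............................                  
............#...............                  
......~.~..##...............                  
.....~..~...................                  
.......~~...................                  
.......~....................                  
............................                  
............................                  
............................                  
............................                  
............................                  
^...........................                  


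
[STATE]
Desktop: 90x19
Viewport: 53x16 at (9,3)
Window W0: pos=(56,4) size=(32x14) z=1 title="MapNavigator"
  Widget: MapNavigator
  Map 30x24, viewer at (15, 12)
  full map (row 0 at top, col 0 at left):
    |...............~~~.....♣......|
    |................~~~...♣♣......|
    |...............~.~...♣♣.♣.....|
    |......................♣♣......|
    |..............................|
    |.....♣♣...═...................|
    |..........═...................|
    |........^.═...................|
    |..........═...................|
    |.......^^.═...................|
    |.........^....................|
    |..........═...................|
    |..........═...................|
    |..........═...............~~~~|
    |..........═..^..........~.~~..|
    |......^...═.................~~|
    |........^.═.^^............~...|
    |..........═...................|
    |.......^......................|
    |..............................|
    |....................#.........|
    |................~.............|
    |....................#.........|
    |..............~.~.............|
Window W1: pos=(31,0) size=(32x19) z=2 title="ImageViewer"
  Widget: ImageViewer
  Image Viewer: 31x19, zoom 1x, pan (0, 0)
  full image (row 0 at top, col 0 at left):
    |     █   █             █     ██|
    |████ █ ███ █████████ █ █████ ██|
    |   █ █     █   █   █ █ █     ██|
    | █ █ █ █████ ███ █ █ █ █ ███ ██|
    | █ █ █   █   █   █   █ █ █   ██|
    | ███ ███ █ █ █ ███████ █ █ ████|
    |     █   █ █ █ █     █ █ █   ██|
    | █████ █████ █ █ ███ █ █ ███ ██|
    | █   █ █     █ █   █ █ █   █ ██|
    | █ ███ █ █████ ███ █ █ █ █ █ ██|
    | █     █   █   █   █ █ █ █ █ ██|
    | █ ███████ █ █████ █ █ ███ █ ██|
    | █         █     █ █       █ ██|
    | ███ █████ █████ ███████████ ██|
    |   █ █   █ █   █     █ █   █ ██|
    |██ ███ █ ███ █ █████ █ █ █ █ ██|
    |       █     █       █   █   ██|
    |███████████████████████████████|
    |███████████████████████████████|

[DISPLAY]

                      ┃     █   █             █     █
                      ┃████ █ ███ █████████ █ █████ █
                      ┃   █ █     █   █   █ █ █     █
                      ┃ █ █ █ █████ ███ █ █ █ █ ███ █
                      ┃ █ █ █   █   █   █   █ █ █   █
                      ┃ ███ ███ █ █ █ ███████ █ █ ███
                      ┃     █   █ █ █ █     █ █ █   █
                      ┃ █████ █████ █ █ ███ █ █ ███ █
                      ┃ █   █ █     █ █   █ █ █   █ █
                      ┃ █ ███ █ █████ ███ █ █ █ █ █ █
                      ┃ █     █   █   █   █ █ █ █ █ █
                      ┃ █ ███████ █ █████ █ █ ███ █ █
                      ┃ █         █     █ █       █ █
                      ┃ ███ █████ █████ ███████████ █
                      ┃   █ █   █ █   █     █ █   █ █
                      ┗━━━━━━━━━━━━━━━━━━━━━━━━━━━━━━


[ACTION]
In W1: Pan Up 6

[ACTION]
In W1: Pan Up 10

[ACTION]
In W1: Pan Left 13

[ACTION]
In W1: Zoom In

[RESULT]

                      ┃          ██      ██          
                      ┃          ██      ██          
                      ┃████████  ██  ██████  ████████
                      ┃████████  ██  ██████  ████████
                      ┃      ██  ██          ██      
                      ┃      ██  ██          ██      
                      ┃  ██  ██  ██  ██████████  ████
                      ┃  ██  ██  ██  ██████████  ████
                      ┃  ██  ██  ██      ██      ██  
                      ┃  ██  ██  ██      ██      ██  
                      ┃  ██████  ██████  ██  ██  ██  
                      ┃  ██████  ██████  ██  ██  ██  
                      ┃          ██      ██  ██  ██  
                      ┃          ██      ██  ██  ██  
                      ┃  ██████████  ██████████  ██  
                      ┗━━━━━━━━━━━━━━━━━━━━━━━━━━━━━━
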